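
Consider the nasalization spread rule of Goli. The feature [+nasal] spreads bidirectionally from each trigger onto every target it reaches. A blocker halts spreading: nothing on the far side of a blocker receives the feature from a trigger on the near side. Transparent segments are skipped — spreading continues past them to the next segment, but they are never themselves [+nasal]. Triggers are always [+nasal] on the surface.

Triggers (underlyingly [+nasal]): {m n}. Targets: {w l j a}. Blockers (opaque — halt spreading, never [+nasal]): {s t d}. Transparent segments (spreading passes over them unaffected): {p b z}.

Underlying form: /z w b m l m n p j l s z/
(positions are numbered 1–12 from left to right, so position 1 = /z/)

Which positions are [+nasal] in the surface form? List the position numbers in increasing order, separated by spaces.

From /m/ at 4 rightward: 5 /l/ → [+nasal]; 6 /m/ is itself a trigger — this domain ends here.
From /m/ at 4 leftward: 3 /b/ transparent; 2 /w/ → [+nasal]; 1 /z/ transparent; word edge.
From /m/ at 6 rightward: 7 /n/ is itself a trigger — this domain ends here.
From /m/ at 6 leftward: 5 /l/ → [+nasal]; 4 /m/ is itself a trigger — this domain ends here.
From /n/ at 7 rightward: 8 /p/ transparent; 9 /j/ → [+nasal]; 10 /l/ → [+nasal]; 11 /s/ blocks.
From /n/ at 7 leftward: 6 /m/ is itself a trigger — this domain ends here.

2 4 5 6 7 9 10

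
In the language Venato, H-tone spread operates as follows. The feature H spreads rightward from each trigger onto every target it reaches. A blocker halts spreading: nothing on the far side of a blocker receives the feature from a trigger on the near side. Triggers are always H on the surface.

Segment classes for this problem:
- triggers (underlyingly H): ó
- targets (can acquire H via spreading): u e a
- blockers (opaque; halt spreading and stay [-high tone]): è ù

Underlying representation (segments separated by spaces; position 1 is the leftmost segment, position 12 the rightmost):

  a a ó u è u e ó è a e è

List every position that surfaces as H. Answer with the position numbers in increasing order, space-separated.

3 4 8

From /ó/ at 3 rightward: 4 /u/ → H; 5 /è/ blocks.
From /ó/ at 8 rightward: 9 /è/ blocks.
Targets with no active source: positions 1 2 6 7 10 11 stay [-high tone].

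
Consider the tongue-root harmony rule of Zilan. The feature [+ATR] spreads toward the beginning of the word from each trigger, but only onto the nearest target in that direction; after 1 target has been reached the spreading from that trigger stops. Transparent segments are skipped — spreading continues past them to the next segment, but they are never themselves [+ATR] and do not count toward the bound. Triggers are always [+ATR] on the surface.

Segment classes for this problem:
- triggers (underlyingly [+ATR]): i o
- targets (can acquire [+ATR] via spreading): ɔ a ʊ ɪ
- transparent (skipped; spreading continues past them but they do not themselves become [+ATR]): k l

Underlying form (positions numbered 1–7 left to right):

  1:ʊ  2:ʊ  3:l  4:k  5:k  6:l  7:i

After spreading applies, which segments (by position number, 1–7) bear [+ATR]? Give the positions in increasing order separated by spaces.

2 7

From /i/ at 7 leftward: 6 /l/ transparent; 5 /k/ transparent; 4 /k/ transparent; 3 /l/ transparent; 2 /ʊ/ → [+ATR]; bound reached.
Target with no active source: position 1 stays [-ATR].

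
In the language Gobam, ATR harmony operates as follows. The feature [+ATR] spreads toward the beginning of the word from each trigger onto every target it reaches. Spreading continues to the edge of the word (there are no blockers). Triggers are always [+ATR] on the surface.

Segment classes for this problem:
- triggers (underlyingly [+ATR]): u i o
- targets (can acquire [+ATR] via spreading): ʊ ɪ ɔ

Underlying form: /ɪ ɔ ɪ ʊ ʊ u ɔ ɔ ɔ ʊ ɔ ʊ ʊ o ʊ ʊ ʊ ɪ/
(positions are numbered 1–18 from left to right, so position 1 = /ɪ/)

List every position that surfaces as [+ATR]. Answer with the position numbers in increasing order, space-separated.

1 2 3 4 5 6 7 8 9 10 11 12 13 14

From /u/ at 6 leftward: 5 /ʊ/ → [+ATR]; 4 /ʊ/ → [+ATR]; 3 /ɪ/ → [+ATR]; 2 /ɔ/ → [+ATR]; 1 /ɪ/ → [+ATR]; word edge.
From /o/ at 14 leftward: 13 /ʊ/ → [+ATR]; 12 /ʊ/ → [+ATR]; 11 /ɔ/ → [+ATR]; 10 /ʊ/ → [+ATR]; 9 /ɔ/ → [+ATR]; 8 /ɔ/ → [+ATR]; 7 /ɔ/ → [+ATR]; 6 /u/ is itself a trigger — this domain ends here.
Targets with no active source: positions 15 16 17 18 stay [-ATR].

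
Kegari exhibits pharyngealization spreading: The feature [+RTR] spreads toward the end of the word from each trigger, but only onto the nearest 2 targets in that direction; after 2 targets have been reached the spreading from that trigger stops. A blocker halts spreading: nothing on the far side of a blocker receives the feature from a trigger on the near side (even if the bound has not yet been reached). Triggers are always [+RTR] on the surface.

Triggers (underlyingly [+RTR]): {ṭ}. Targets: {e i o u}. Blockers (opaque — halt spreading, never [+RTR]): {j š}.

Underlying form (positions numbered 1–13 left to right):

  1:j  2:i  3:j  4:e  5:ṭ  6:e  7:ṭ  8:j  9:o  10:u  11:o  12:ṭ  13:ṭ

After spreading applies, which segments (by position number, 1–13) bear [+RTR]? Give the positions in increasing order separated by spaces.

From /ṭ/ at 5 rightward: 6 /e/ → [+RTR]; 7 /ṭ/ is itself a trigger — this domain ends here.
From /ṭ/ at 7 rightward: 8 /j/ blocks.
From /ṭ/ at 12 rightward: 13 /ṭ/ is itself a trigger — this domain ends here.
From /ṭ/ at 13 rightward: word edge.
Targets with no active source: positions 2 4 9 10 11 stay [-emphatic].

5 6 7 12 13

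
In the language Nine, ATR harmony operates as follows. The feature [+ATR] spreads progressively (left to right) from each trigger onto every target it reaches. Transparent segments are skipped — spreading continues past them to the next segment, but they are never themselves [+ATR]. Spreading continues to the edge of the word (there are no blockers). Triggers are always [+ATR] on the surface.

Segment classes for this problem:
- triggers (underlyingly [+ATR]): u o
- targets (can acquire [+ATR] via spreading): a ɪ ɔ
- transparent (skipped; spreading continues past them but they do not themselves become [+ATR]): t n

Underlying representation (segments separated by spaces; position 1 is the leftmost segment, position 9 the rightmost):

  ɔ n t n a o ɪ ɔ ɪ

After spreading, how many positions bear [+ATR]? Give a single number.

4

From /o/ at 6 rightward: 7 /ɪ/ → [+ATR]; 8 /ɔ/ → [+ATR]; 9 /ɪ/ → [+ATR]; word edge.
Targets with no active source: positions 1 5 stay [-ATR].
[+ATR] positions on the surface: 6 7 8 9.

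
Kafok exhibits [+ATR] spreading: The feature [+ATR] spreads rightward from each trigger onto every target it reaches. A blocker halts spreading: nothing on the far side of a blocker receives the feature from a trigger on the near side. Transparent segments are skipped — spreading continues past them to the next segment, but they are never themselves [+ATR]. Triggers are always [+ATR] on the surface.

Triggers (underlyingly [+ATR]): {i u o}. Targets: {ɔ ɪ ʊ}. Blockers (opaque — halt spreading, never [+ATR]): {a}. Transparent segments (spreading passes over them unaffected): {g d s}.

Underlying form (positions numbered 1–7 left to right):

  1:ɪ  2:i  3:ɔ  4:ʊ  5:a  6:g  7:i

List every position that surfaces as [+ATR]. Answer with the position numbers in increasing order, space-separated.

2 3 4 7

From /i/ at 2 rightward: 3 /ɔ/ → [+ATR]; 4 /ʊ/ → [+ATR]; 5 /a/ blocks.
From /i/ at 7 rightward: word edge.
Target with no active source: position 1 stays [-ATR].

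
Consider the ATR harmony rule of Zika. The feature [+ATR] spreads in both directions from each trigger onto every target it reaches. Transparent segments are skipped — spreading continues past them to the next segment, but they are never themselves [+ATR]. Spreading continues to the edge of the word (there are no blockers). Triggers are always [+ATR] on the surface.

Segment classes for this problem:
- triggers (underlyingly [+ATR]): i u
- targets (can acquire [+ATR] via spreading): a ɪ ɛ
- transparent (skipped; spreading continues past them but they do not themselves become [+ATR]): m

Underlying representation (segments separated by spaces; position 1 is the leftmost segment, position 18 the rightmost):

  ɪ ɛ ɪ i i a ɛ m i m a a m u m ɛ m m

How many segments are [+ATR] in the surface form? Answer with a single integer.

12

From /i/ at 4 rightward: 5 /i/ is itself a trigger — this domain ends here.
From /i/ at 4 leftward: 3 /ɪ/ → [+ATR]; 2 /ɛ/ → [+ATR]; 1 /ɪ/ → [+ATR]; word edge.
From /i/ at 5 rightward: 6 /a/ → [+ATR]; 7 /ɛ/ → [+ATR]; 8 /m/ transparent; 9 /i/ is itself a trigger — this domain ends here.
From /i/ at 5 leftward: 4 /i/ is itself a trigger — this domain ends here.
From /i/ at 9 rightward: 10 /m/ transparent; 11 /a/ → [+ATR]; 12 /a/ → [+ATR]; 13 /m/ transparent; 14 /u/ is itself a trigger — this domain ends here.
From /i/ at 9 leftward: 8 /m/ transparent; 7 /ɛ/ → [+ATR]; 6 /a/ → [+ATR]; 5 /i/ is itself a trigger — this domain ends here.
From /u/ at 14 rightward: 15 /m/ transparent; 16 /ɛ/ → [+ATR]; 17 /m/ transparent; 18 /m/ transparent; word edge.
From /u/ at 14 leftward: 13 /m/ transparent; 12 /a/ → [+ATR]; 11 /a/ → [+ATR]; 10 /m/ transparent; 9 /i/ is itself a trigger — this domain ends here.
[+ATR] positions on the surface: 1 2 3 4 5 6 7 9 11 12 14 16.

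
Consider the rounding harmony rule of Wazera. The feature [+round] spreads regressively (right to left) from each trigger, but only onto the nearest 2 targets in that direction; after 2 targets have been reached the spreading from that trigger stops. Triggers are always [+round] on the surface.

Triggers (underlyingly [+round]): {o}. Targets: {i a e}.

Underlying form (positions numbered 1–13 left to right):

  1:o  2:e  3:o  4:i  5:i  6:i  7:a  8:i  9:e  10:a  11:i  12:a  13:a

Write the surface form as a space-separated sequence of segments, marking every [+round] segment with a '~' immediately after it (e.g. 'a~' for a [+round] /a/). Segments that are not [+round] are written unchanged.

o~ e~ o~ i i i a i e a i a a

From /o/ at 1 leftward: word edge.
From /o/ at 3 leftward: 2 /e/ → [+round]; 1 /o/ is itself a trigger — this domain ends here.
Targets with no active source: positions 4 5 6 7 8 9 10 11 12 13 stay [-round].
[+round] positions on the surface: 1 2 3.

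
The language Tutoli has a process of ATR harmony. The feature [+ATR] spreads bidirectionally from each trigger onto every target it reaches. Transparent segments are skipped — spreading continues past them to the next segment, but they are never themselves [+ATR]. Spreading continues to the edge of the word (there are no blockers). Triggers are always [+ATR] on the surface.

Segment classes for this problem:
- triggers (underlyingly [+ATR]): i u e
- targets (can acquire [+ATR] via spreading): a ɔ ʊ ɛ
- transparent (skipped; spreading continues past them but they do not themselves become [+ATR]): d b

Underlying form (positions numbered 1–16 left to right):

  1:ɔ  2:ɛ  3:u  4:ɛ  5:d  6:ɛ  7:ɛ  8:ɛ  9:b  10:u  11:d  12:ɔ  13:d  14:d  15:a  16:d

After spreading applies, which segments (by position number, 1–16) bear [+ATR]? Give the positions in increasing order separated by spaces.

From /u/ at 3 rightward: 4 /ɛ/ → [+ATR]; 5 /d/ transparent; 6 /ɛ/ → [+ATR]; 7 /ɛ/ → [+ATR]; 8 /ɛ/ → [+ATR]; 9 /b/ transparent; 10 /u/ is itself a trigger — this domain ends here.
From /u/ at 3 leftward: 2 /ɛ/ → [+ATR]; 1 /ɔ/ → [+ATR]; word edge.
From /u/ at 10 rightward: 11 /d/ transparent; 12 /ɔ/ → [+ATR]; 13 /d/ transparent; 14 /d/ transparent; 15 /a/ → [+ATR]; 16 /d/ transparent; word edge.
From /u/ at 10 leftward: 9 /b/ transparent; 8 /ɛ/ → [+ATR]; 7 /ɛ/ → [+ATR]; 6 /ɛ/ → [+ATR]; 5 /d/ transparent; 4 /ɛ/ → [+ATR]; 3 /u/ is itself a trigger — this domain ends here.

1 2 3 4 6 7 8 10 12 15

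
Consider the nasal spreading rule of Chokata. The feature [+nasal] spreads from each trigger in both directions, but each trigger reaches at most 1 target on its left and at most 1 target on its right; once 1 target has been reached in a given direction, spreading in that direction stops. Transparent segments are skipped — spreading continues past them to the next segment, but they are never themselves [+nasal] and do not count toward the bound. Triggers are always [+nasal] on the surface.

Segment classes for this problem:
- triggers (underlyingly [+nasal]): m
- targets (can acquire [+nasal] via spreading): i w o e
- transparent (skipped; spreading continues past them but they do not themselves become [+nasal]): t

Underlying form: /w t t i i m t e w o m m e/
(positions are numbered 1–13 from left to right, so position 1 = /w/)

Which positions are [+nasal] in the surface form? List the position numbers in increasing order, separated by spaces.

From /m/ at 6 rightward: 7 /t/ transparent; 8 /e/ → [+nasal]; bound reached.
From /m/ at 6 leftward: 5 /i/ → [+nasal]; bound reached.
From /m/ at 11 rightward: 12 /m/ is itself a trigger — this domain ends here.
From /m/ at 11 leftward: 10 /o/ → [+nasal]; bound reached.
From /m/ at 12 rightward: 13 /e/ → [+nasal]; bound reached.
From /m/ at 12 leftward: 11 /m/ is itself a trigger — this domain ends here.
Targets with no active source: positions 1 4 9 stay [-nasal].

5 6 8 10 11 12 13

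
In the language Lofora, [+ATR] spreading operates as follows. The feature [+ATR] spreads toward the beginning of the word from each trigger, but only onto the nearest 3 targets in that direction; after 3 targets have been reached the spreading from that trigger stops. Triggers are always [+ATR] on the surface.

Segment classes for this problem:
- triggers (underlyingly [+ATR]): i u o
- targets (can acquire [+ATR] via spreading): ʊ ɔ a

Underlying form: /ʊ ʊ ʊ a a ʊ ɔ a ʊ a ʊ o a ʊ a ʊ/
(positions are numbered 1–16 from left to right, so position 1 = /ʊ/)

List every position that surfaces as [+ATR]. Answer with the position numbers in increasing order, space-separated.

From /o/ at 12 leftward: 11 /ʊ/ → [+ATR]; 10 /a/ → [+ATR]; 9 /ʊ/ → [+ATR]; bound reached.
Targets with no active source: positions 1 2 3 4 5 6 7 8 13 14 15 16 stay [-ATR].

9 10 11 12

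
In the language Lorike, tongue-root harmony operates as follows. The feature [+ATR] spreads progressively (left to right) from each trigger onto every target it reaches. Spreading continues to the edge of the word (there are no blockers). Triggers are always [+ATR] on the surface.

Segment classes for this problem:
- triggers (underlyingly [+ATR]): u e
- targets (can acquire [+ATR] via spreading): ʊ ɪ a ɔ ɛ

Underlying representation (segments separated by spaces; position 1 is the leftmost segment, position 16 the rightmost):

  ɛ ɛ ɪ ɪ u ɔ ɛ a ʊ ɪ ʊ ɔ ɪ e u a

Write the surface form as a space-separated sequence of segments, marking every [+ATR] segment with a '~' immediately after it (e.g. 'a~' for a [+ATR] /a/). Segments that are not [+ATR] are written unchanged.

ɛ ɛ ɪ ɪ u~ ɔ~ ɛ~ a~ ʊ~ ɪ~ ʊ~ ɔ~ ɪ~ e~ u~ a~

From /u/ at 5 rightward: 6 /ɔ/ → [+ATR]; 7 /ɛ/ → [+ATR]; 8 /a/ → [+ATR]; 9 /ʊ/ → [+ATR]; 10 /ɪ/ → [+ATR]; 11 /ʊ/ → [+ATR]; 12 /ɔ/ → [+ATR]; 13 /ɪ/ → [+ATR]; 14 /e/ is itself a trigger — this domain ends here.
From /e/ at 14 rightward: 15 /u/ is itself a trigger — this domain ends here.
From /u/ at 15 rightward: 16 /a/ → [+ATR]; word edge.
Targets with no active source: positions 1 2 3 4 stay [-ATR].
[+ATR] positions on the surface: 5 6 7 8 9 10 11 12 13 14 15 16.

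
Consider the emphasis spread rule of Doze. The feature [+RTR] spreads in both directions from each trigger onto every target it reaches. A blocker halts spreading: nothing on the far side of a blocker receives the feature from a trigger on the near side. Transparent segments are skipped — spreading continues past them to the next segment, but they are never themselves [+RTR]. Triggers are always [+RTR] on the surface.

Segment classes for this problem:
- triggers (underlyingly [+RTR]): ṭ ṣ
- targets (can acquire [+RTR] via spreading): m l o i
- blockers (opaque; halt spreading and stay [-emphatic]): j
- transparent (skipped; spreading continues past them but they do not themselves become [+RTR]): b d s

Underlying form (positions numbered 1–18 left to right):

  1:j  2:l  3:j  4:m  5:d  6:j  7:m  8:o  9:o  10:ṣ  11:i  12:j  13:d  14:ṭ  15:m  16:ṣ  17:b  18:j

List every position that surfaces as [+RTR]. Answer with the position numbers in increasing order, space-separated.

From /ṣ/ at 10 rightward: 11 /i/ → [+RTR]; 12 /j/ blocks.
From /ṣ/ at 10 leftward: 9 /o/ → [+RTR]; 8 /o/ → [+RTR]; 7 /m/ → [+RTR]; 6 /j/ blocks.
From /ṭ/ at 14 rightward: 15 /m/ → [+RTR]; 16 /ṣ/ is itself a trigger — this domain ends here.
From /ṭ/ at 14 leftward: 13 /d/ transparent; 12 /j/ blocks.
From /ṣ/ at 16 rightward: 17 /b/ transparent; 18 /j/ blocks.
From /ṣ/ at 16 leftward: 15 /m/ → [+RTR]; 14 /ṭ/ is itself a trigger — this domain ends here.
Targets with no active source: positions 2 4 stay [-emphatic].

7 8 9 10 11 14 15 16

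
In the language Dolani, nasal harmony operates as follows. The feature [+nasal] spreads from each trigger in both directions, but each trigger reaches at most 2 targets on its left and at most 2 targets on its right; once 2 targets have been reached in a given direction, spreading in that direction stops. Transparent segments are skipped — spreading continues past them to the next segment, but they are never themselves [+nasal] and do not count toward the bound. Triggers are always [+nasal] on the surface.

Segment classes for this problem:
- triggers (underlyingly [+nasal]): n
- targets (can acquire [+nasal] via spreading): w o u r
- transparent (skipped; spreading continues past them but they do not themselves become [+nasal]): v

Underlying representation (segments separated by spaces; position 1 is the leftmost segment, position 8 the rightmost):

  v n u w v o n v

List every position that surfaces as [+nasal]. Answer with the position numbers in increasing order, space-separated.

From /n/ at 2 rightward: 3 /u/ → [+nasal]; 4 /w/ → [+nasal]; bound reached.
From /n/ at 2 leftward: 1 /v/ transparent; word edge.
From /n/ at 7 rightward: 8 /v/ transparent; word edge.
From /n/ at 7 leftward: 6 /o/ → [+nasal]; 5 /v/ transparent; 4 /w/ → [+nasal]; bound reached.

2 3 4 6 7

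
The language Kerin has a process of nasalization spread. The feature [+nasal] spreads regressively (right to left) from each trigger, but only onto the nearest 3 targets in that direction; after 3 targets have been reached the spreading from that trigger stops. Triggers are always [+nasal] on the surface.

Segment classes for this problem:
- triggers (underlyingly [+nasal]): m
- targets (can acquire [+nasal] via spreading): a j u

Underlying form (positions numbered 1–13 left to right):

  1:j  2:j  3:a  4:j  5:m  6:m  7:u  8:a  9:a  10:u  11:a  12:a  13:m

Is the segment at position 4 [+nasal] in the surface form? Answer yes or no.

yes

From /m/ at 5 leftward: 4 /j/ → [+nasal]; 3 /a/ → [+nasal]; 2 /j/ → [+nasal]; bound reached.
From /m/ at 6 leftward: 5 /m/ is itself a trigger — this domain ends here.
From /m/ at 13 leftward: 12 /a/ → [+nasal]; 11 /a/ → [+nasal]; 10 /u/ → [+nasal]; bound reached.
Targets with no active source: positions 1 7 8 9 stay [-nasal].
[+nasal] positions on the surface: 2 3 4 5 6 10 11 12 13.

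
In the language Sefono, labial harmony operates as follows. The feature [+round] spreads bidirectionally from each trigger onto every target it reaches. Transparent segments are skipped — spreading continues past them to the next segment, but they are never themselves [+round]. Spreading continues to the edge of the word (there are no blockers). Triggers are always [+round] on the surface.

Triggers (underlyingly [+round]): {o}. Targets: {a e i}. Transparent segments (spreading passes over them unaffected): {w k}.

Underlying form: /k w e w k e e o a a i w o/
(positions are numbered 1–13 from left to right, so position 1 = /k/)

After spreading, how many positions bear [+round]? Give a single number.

From /o/ at 8 rightward: 9 /a/ → [+round]; 10 /a/ → [+round]; 11 /i/ → [+round]; 12 /w/ transparent; 13 /o/ is itself a trigger — this domain ends here.
From /o/ at 8 leftward: 7 /e/ → [+round]; 6 /e/ → [+round]; 5 /k/ transparent; 4 /w/ transparent; 3 /e/ → [+round]; 2 /w/ transparent; 1 /k/ transparent; word edge.
From /o/ at 13 rightward: word edge.
From /o/ at 13 leftward: 12 /w/ transparent; 11 /i/ → [+round]; 10 /a/ → [+round]; 9 /a/ → [+round]; 8 /o/ is itself a trigger — this domain ends here.
[+round] positions on the surface: 3 6 7 8 9 10 11 13.

8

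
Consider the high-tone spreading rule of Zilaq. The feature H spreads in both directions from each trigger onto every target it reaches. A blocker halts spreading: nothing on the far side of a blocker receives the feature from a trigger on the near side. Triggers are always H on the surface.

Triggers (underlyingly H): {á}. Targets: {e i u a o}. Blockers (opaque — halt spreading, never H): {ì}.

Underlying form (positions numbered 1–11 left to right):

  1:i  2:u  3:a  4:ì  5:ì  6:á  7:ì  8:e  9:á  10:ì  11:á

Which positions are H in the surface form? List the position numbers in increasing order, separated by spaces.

6 8 9 11

From /á/ at 6 rightward: 7 /ì/ blocks.
From /á/ at 6 leftward: 5 /ì/ blocks.
From /á/ at 9 rightward: 10 /ì/ blocks.
From /á/ at 9 leftward: 8 /e/ → H; 7 /ì/ blocks.
From /á/ at 11 rightward: word edge.
From /á/ at 11 leftward: 10 /ì/ blocks.
Targets with no active source: positions 1 2 3 stay [-high tone].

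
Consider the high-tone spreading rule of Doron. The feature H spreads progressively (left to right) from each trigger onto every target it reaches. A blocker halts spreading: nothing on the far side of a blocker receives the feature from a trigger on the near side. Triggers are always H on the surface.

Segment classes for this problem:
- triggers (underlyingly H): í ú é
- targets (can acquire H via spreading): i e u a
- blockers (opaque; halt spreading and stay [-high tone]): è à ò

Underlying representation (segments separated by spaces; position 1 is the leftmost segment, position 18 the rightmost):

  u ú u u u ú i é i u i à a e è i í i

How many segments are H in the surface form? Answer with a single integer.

From /ú/ at 2 rightward: 3 /u/ → H; 4 /u/ → H; 5 /u/ → H; 6 /ú/ is itself a trigger — this domain ends here.
From /ú/ at 6 rightward: 7 /i/ → H; 8 /é/ is itself a trigger — this domain ends here.
From /é/ at 8 rightward: 9 /i/ → H; 10 /u/ → H; 11 /i/ → H; 12 /à/ blocks.
From /í/ at 17 rightward: 18 /i/ → H; word edge.
Targets with no active source: positions 1 13 14 16 stay [-high tone].
H positions on the surface: 2 3 4 5 6 7 8 9 10 11 17 18.

12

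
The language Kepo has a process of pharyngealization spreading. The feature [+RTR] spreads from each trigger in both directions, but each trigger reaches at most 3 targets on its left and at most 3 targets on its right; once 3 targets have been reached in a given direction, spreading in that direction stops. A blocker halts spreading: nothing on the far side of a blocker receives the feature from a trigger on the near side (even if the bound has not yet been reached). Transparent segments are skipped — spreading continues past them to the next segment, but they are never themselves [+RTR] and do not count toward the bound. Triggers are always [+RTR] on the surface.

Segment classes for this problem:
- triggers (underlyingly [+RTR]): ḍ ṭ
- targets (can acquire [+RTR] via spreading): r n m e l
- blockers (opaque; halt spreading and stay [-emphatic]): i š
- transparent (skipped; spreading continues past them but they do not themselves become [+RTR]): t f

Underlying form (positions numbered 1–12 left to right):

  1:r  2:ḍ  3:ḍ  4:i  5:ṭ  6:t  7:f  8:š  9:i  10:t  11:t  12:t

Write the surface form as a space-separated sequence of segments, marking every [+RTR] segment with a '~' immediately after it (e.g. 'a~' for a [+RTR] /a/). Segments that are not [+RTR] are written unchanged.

r~ ḍ~ ḍ~ i ṭ~ t f š i t t t

From /ḍ/ at 2 rightward: 3 /ḍ/ is itself a trigger — this domain ends here.
From /ḍ/ at 2 leftward: 1 /r/ → [+RTR]; word edge.
From /ḍ/ at 3 rightward: 4 /i/ blocks.
From /ḍ/ at 3 leftward: 2 /ḍ/ is itself a trigger — this domain ends here.
From /ṭ/ at 5 rightward: 6 /t/ transparent; 7 /f/ transparent; 8 /š/ blocks.
From /ṭ/ at 5 leftward: 4 /i/ blocks.
[+RTR] positions on the surface: 1 2 3 5.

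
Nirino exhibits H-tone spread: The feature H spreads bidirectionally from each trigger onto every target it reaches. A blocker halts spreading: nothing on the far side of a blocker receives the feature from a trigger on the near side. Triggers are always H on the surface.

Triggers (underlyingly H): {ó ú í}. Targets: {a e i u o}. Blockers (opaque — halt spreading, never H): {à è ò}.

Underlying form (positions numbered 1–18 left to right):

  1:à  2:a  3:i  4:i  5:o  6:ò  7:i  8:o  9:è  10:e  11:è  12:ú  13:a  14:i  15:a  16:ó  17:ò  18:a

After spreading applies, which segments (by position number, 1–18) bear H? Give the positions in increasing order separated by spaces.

12 13 14 15 16

From /ú/ at 12 rightward: 13 /a/ → H; 14 /i/ → H; 15 /a/ → H; 16 /ó/ is itself a trigger — this domain ends here.
From /ú/ at 12 leftward: 11 /è/ blocks.
From /ó/ at 16 rightward: 17 /ò/ blocks.
From /ó/ at 16 leftward: 15 /a/ → H; 14 /i/ → H; 13 /a/ → H; 12 /ú/ is itself a trigger — this domain ends here.
Targets with no active source: positions 2 3 4 5 7 8 10 18 stay [-high tone].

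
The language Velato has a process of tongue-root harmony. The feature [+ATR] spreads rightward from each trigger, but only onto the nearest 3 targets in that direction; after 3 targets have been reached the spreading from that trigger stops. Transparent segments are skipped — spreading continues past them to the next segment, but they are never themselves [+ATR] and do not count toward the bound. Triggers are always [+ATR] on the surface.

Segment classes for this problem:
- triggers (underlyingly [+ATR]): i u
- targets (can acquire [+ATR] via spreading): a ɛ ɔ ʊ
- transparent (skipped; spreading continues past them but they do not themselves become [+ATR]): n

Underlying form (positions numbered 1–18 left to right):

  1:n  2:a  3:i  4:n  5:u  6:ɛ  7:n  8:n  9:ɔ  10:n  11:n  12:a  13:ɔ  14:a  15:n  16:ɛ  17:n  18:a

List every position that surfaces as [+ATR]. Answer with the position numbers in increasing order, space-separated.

3 5 6 9 12

From /i/ at 3 rightward: 4 /n/ transparent; 5 /u/ is itself a trigger — this domain ends here.
From /u/ at 5 rightward: 6 /ɛ/ → [+ATR]; 7 /n/ transparent; 8 /n/ transparent; 9 /ɔ/ → [+ATR]; 10 /n/ transparent; 11 /n/ transparent; 12 /a/ → [+ATR]; bound reached.
Targets with no active source: positions 2 13 14 16 18 stay [-ATR].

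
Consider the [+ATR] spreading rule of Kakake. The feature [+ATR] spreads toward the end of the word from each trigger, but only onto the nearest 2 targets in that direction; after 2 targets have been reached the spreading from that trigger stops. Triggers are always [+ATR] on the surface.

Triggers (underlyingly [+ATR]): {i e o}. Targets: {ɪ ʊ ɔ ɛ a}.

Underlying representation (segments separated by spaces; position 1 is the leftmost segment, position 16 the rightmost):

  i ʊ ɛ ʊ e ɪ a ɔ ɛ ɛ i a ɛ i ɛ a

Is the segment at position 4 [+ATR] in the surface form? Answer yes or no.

From /i/ at 1 rightward: 2 /ʊ/ → [+ATR]; 3 /ɛ/ → [+ATR]; bound reached.
From /e/ at 5 rightward: 6 /ɪ/ → [+ATR]; 7 /a/ → [+ATR]; bound reached.
From /i/ at 11 rightward: 12 /a/ → [+ATR]; 13 /ɛ/ → [+ATR]; bound reached.
From /i/ at 14 rightward: 15 /ɛ/ → [+ATR]; 16 /a/ → [+ATR]; bound reached.
Targets with no active source: positions 4 8 9 10 stay [-ATR].
[+ATR] positions on the surface: 1 2 3 5 6 7 11 12 13 14 15 16.

no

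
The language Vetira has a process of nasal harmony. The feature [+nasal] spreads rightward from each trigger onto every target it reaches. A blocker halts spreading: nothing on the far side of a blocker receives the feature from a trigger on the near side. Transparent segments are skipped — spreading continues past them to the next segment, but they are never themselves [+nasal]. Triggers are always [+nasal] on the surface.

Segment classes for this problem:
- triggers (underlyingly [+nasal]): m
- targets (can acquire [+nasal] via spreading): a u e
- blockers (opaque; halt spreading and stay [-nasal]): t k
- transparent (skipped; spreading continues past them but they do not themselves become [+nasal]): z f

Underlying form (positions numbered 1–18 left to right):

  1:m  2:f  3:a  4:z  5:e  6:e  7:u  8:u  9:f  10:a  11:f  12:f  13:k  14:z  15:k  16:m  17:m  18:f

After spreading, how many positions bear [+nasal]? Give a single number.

9

From /m/ at 1 rightward: 2 /f/ transparent; 3 /a/ → [+nasal]; 4 /z/ transparent; 5 /e/ → [+nasal]; 6 /e/ → [+nasal]; 7 /u/ → [+nasal]; 8 /u/ → [+nasal]; 9 /f/ transparent; 10 /a/ → [+nasal]; 11 /f/ transparent; 12 /f/ transparent; 13 /k/ blocks.
From /m/ at 16 rightward: 17 /m/ is itself a trigger — this domain ends here.
From /m/ at 17 rightward: 18 /f/ transparent; word edge.
[+nasal] positions on the surface: 1 3 5 6 7 8 10 16 17.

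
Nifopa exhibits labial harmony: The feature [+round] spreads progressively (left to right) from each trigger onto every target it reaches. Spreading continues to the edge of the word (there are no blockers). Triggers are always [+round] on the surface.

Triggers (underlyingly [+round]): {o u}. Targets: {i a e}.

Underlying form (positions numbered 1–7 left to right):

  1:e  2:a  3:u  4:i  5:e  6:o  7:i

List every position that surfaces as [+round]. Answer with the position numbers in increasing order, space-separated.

3 4 5 6 7

From /u/ at 3 rightward: 4 /i/ → [+round]; 5 /e/ → [+round]; 6 /o/ is itself a trigger — this domain ends here.
From /o/ at 6 rightward: 7 /i/ → [+round]; word edge.
Targets with no active source: positions 1 2 stay [-round].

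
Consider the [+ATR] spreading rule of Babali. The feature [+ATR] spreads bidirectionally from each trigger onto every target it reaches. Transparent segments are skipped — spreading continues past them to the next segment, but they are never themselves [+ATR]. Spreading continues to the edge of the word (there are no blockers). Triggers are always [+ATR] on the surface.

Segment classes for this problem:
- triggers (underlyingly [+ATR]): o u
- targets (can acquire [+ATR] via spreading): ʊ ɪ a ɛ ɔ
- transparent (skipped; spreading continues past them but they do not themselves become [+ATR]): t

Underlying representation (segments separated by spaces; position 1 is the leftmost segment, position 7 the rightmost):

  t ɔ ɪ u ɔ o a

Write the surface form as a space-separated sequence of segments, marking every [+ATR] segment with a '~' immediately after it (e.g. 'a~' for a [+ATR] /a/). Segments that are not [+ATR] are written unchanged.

t ɔ~ ɪ~ u~ ɔ~ o~ a~

From /u/ at 4 rightward: 5 /ɔ/ → [+ATR]; 6 /o/ is itself a trigger — this domain ends here.
From /u/ at 4 leftward: 3 /ɪ/ → [+ATR]; 2 /ɔ/ → [+ATR]; 1 /t/ transparent; word edge.
From /o/ at 6 rightward: 7 /a/ → [+ATR]; word edge.
From /o/ at 6 leftward: 5 /ɔ/ → [+ATR]; 4 /u/ is itself a trigger — this domain ends here.
[+ATR] positions on the surface: 2 3 4 5 6 7.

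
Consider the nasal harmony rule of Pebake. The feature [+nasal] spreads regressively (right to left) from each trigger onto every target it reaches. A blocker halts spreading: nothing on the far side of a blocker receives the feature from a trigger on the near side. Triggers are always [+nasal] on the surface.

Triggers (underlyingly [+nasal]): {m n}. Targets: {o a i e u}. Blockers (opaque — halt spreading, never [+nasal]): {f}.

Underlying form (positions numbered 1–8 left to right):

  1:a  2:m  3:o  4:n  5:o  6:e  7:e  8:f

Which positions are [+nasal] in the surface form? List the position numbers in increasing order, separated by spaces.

1 2 3 4

From /m/ at 2 leftward: 1 /a/ → [+nasal]; word edge.
From /n/ at 4 leftward: 3 /o/ → [+nasal]; 2 /m/ is itself a trigger — this domain ends here.
Targets with no active source: positions 5 6 7 stay [-nasal].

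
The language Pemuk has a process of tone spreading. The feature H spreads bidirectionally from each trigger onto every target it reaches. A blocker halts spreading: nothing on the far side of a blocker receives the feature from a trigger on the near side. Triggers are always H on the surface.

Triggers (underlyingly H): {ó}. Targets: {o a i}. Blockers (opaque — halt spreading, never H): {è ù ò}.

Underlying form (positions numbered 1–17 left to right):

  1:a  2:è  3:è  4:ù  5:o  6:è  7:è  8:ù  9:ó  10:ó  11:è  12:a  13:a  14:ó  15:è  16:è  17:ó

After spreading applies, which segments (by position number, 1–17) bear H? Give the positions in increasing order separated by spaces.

From /ó/ at 9 rightward: 10 /ó/ is itself a trigger — this domain ends here.
From /ó/ at 9 leftward: 8 /ù/ blocks.
From /ó/ at 10 rightward: 11 /è/ blocks.
From /ó/ at 10 leftward: 9 /ó/ is itself a trigger — this domain ends here.
From /ó/ at 14 rightward: 15 /è/ blocks.
From /ó/ at 14 leftward: 13 /a/ → H; 12 /a/ → H; 11 /è/ blocks.
From /ó/ at 17 rightward: word edge.
From /ó/ at 17 leftward: 16 /è/ blocks.
Targets with no active source: positions 1 5 stay [-high tone].

9 10 12 13 14 17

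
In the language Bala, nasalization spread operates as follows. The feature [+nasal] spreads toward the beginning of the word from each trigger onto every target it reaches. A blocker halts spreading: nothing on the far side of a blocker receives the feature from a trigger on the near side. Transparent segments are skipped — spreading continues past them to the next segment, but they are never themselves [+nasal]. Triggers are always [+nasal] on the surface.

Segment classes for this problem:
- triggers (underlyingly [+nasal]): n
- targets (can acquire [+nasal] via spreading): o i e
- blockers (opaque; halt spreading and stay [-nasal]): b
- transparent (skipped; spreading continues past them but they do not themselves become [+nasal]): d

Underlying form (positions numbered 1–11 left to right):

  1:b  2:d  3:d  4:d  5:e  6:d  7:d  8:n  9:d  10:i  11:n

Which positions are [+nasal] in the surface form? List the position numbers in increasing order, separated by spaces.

5 8 10 11

From /n/ at 8 leftward: 7 /d/ transparent; 6 /d/ transparent; 5 /e/ → [+nasal]; 4 /d/ transparent; 3 /d/ transparent; 2 /d/ transparent; 1 /b/ blocks.
From /n/ at 11 leftward: 10 /i/ → [+nasal]; 9 /d/ transparent; 8 /n/ is itself a trigger — this domain ends here.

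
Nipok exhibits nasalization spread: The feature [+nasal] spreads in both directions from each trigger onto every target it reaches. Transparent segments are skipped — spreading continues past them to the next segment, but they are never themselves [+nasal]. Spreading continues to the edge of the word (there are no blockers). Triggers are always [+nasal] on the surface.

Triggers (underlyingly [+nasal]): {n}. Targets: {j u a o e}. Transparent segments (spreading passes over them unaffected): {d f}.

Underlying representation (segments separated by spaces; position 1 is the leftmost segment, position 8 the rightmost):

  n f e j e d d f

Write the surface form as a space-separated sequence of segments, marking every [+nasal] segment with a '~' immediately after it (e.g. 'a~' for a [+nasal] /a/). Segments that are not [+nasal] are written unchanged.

n~ f e~ j~ e~ d d f

From /n/ at 1 rightward: 2 /f/ transparent; 3 /e/ → [+nasal]; 4 /j/ → [+nasal]; 5 /e/ → [+nasal]; 6 /d/ transparent; 7 /d/ transparent; 8 /f/ transparent; word edge.
From /n/ at 1 leftward: word edge.
[+nasal] positions on the surface: 1 3 4 5.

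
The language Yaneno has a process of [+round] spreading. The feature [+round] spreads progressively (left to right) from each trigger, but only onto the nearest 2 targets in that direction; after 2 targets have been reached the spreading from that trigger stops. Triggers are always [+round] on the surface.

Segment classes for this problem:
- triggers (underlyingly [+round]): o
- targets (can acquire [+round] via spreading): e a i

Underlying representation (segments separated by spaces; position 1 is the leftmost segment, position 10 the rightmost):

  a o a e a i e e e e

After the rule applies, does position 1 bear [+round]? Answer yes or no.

no

From /o/ at 2 rightward: 3 /a/ → [+round]; 4 /e/ → [+round]; bound reached.
Targets with no active source: positions 1 5 6 7 8 9 10 stay [-round].
[+round] positions on the surface: 2 3 4.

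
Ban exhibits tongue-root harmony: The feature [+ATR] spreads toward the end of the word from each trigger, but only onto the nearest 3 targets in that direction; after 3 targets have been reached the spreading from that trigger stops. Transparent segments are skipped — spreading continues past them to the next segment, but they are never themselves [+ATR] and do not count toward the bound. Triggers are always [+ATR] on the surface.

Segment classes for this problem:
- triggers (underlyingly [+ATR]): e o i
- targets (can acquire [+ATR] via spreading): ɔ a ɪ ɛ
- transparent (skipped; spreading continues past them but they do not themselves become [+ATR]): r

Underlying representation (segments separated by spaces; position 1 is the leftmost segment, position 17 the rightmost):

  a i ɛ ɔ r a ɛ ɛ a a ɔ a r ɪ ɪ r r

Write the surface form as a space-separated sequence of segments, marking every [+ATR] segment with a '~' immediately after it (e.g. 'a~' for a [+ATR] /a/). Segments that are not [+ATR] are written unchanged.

From /i/ at 2 rightward: 3 /ɛ/ → [+ATR]; 4 /ɔ/ → [+ATR]; 5 /r/ transparent; 6 /a/ → [+ATR]; bound reached.
Targets with no active source: positions 1 7 8 9 10 11 12 14 15 stay [-ATR].
[+ATR] positions on the surface: 2 3 4 6.

a i~ ɛ~ ɔ~ r a~ ɛ ɛ a a ɔ a r ɪ ɪ r r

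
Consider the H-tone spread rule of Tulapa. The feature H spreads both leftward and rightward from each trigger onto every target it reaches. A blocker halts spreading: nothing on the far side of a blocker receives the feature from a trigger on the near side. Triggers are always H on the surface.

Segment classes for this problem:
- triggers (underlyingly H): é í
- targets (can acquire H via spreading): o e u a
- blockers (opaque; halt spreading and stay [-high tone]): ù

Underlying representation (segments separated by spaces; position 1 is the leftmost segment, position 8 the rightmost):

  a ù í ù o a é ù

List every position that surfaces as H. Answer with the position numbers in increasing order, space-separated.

3 5 6 7

From /í/ at 3 rightward: 4 /ù/ blocks.
From /í/ at 3 leftward: 2 /ù/ blocks.
From /é/ at 7 rightward: 8 /ù/ blocks.
From /é/ at 7 leftward: 6 /a/ → H; 5 /o/ → H; 4 /ù/ blocks.
Target with no active source: position 1 stays [-high tone].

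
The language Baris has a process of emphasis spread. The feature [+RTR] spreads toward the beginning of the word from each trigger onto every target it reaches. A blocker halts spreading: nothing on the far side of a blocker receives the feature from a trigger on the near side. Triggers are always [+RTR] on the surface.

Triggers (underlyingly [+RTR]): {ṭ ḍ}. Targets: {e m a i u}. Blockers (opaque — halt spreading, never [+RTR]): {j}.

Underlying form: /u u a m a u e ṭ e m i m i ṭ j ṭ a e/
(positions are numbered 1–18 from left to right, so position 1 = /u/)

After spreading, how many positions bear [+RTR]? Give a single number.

From /ṭ/ at 8 leftward: 7 /e/ → [+RTR]; 6 /u/ → [+RTR]; 5 /a/ → [+RTR]; 4 /m/ → [+RTR]; 3 /a/ → [+RTR]; 2 /u/ → [+RTR]; 1 /u/ → [+RTR]; word edge.
From /ṭ/ at 14 leftward: 13 /i/ → [+RTR]; 12 /m/ → [+RTR]; 11 /i/ → [+RTR]; 10 /m/ → [+RTR]; 9 /e/ → [+RTR]; 8 /ṭ/ is itself a trigger — this domain ends here.
From /ṭ/ at 16 leftward: 15 /j/ blocks.
Targets with no active source: positions 17 18 stay [-emphatic].
[+RTR] positions on the surface: 1 2 3 4 5 6 7 8 9 10 11 12 13 14 16.

15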